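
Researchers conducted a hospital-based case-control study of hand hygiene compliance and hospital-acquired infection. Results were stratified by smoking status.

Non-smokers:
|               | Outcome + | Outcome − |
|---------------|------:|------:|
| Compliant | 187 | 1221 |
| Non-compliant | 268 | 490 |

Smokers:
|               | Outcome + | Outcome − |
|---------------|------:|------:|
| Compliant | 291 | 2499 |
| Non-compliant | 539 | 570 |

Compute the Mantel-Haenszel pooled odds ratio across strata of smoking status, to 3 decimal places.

0.171

OR_MH = Σ(aᵢdᵢ/nᵢ) / Σ(bᵢcᵢ/nᵢ), where nᵢ is the stratum total.
Stratum 1 (Non-smokers): n = 2166; a·d/n = 187·490/2166 = 42.3038; b·c/n = 1221·268/2166 = 151.0748
Stratum 2 (Smokers): n = 3899; a·d/n = 291·570/3899 = 42.5417; b·c/n = 2499·539/3899 = 345.4632
OR_MH = (42.3038 + 42.5417) / (151.0748 + 345.4632) = 84.8455 / 496.5380 = 0.17087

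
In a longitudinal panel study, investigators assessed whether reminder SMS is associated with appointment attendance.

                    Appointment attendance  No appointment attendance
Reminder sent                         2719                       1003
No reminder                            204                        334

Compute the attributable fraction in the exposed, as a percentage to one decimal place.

48.1

Cells: a = 2719, b = 1003, c = 204, d = 334.
Risk in exposed = 2719/3722 = 0.73052; risk in unexposed = 204/538 = 0.37918.
RR = 0.73052/0.37918 = 1.92657
AR% = (RR − 1)/RR × 100 = (1.92657 − 1)/1.92657 × 100 = 48.0943%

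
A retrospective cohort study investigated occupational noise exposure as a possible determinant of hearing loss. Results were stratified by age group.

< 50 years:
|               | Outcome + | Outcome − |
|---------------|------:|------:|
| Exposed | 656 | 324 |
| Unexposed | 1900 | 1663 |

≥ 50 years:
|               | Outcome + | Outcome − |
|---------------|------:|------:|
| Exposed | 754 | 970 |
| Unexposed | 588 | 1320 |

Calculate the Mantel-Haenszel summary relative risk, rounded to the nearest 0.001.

RR_MH = Σ(aᵢ·n₀ᵢ/nᵢ) / Σ(cᵢ·n₁ᵢ/nᵢ), with n₁ᵢ = aᵢ+bᵢ (exposed), n₀ᵢ = cᵢ+dᵢ (unexposed), nᵢ = n₁ᵢ+n₀ᵢ.
Stratum 1 (< 50 years): n₁ = 980, n₀ = 3563, n = 4543; a·n₀/n = 656·3563/4543 = 514.4900; c·n₁/n = 1900·980/4543 = 409.8613
Stratum 2 (≥ 50 years): n₁ = 1724, n₀ = 1908, n = 3632; a·n₀/n = 754·1908/3632 = 396.0991; c·n₁/n = 588·1724/3632 = 279.1057
RR_MH = (514.4900 + 396.0991) / (409.8613 + 279.1057) = 910.5891 / 688.9671 = 1.32167

1.322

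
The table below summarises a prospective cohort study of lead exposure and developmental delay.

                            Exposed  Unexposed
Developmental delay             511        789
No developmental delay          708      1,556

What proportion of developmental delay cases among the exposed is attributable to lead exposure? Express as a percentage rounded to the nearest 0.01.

Reading the table with exposure as columns: a = 511 (Exposed, case), b = 708 (Exposed, non-case), c = 789 (Unexposed, case), d = 1556.
Risk in exposed = 511/1219 = 0.41920; risk in unexposed = 789/2345 = 0.33646.
RR = 0.41920/0.33646 = 1.24590
AR% = (RR − 1)/RR × 100 = (1.24590 − 1)/1.24590 × 100 = 19.7367%

19.74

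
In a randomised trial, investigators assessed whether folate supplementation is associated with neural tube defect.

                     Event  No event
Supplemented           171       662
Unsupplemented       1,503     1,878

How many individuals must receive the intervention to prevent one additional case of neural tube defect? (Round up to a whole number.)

5

Risk in treated group = 171/833 = 0.20528; risk in control = 1503/3381 = 0.44454.
Absolute risk reduction = 0.44454 − 0.20528 = 0.23926
NNT = 1 / ARR = 1 / 0.23926 = 4.180 → round up → 5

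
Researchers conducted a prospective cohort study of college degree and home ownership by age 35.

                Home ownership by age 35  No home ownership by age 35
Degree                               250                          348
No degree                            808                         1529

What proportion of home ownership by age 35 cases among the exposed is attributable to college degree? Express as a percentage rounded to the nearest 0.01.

Cells: a = 250, b = 348, c = 808, d = 1529.
Risk in exposed = 250/598 = 0.41806; risk in unexposed = 808/2337 = 0.34574.
RR = 0.41806/0.34574 = 1.20917
AR% = (RR − 1)/RR × 100 = (1.20917 − 1)/1.20917 × 100 = 17.2984%

17.30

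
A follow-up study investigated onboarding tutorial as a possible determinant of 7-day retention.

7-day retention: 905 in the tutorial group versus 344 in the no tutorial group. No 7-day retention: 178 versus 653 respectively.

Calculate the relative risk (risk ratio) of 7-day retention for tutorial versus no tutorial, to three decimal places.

2.422

From the description: a = 905, b = 178, c = 344, d = 653.
Risk in exposed = 905/1083 = 0.83564; risk in unexposed = 344/997 = 0.34504.
RR = 0.83564 / 0.34504 = 2.42190
The risk among the exposed is 2.42 times that among the unexposed.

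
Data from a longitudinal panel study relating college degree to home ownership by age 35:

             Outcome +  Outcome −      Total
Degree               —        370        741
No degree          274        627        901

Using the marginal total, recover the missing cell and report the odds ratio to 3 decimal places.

2.295

The missing cell is in the exposed row: 741 − 370 = 371.
So a = 371, b = 370, c = 274, d = 627.
OR = (a·d)/(b·c) = (371 × 627) / (370 × 274) = 232617 / 101380 = 2.29451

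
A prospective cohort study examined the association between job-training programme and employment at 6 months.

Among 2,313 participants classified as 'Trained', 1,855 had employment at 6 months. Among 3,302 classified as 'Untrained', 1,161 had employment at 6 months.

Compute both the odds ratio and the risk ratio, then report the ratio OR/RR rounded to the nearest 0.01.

3.27

From the description: a = 1855, b = 458, c = 1161, d = 2141.
OR = (1855·2141)/(458·1161) = 3971555/531738 = 7.46901
Risk in exposed = 1855/2313 = 0.80199; risk in unexposed = 1161/3302 = 0.35161; RR = 2.28094
OR/RR = 7.46901 / 2.28094 = 3.27454
The outcome is not rare, so the OR lies further from 1 than the RR.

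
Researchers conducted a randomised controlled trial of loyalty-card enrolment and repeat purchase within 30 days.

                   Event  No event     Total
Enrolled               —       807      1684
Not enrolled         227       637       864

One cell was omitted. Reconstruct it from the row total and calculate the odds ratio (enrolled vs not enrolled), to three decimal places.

The missing cell is in the exposed row: 1684 − 807 = 877.
So a = 877, b = 807, c = 227, d = 637.
OR = (a·d)/(b·c) = (877 × 637) / (807 × 227) = 558649 / 183189 = 3.04958

3.050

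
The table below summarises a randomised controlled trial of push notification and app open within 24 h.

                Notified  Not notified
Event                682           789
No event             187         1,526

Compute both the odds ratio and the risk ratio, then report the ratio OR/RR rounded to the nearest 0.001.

Reading the table with exposure as columns: a = 682 (Notified, case), b = 187 (Notified, non-case), c = 789 (Not notified, case), d = 1526.
OR = (682·1526)/(187·789) = 1040732/147543 = 7.05375
Risk in exposed = 682/869 = 0.78481; risk in unexposed = 789/2315 = 0.34082; RR = 2.30271
OR/RR = 7.05375 / 2.30271 = 3.06324
The outcome is not rare, so the OR lies further from 1 than the RR.

3.063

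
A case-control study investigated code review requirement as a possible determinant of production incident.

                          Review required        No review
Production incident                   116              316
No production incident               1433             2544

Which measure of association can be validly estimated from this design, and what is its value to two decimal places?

0.65

Reading the table with exposure as columns: a = 116 (Review required, case), b = 1433 (Review required, non-case), c = 316 (No review, case), d = 2544.
This is a case-control study: participants were sampled on outcome status, so risks in the source population cannot be estimated directly — relative risk is not valid here. The odds ratio is the appropriate measure.
OR = (a·d)/(b·c) = (116 × 2544) / (1433 × 316) = 295104 / 452828 = 0.65169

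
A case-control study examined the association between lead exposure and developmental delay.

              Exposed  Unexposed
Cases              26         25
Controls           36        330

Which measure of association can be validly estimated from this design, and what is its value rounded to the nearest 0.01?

9.53

Reading the table with exposure as columns: a = 26 (Exposed, case), b = 36 (Exposed, non-case), c = 25 (Unexposed, case), d = 330.
This is a case-control study: participants were sampled on outcome status, so risks in the source population cannot be estimated directly — relative risk is not valid here. The odds ratio is the appropriate measure.
OR = (a·d)/(b·c) = (26 × 330) / (36 × 25) = 8580 / 900 = 9.53333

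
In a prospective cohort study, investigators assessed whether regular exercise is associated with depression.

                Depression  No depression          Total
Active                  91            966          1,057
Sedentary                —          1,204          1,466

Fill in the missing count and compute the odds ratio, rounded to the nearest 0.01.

The missing cell is in the unexposed row: 1466 − 1204 = 262.
So a = 91, b = 966, c = 262, d = 1204.
OR = (a·d)/(b·c) = (91 × 1204) / (966 × 262) = 109564 / 253092 = 0.43290

0.43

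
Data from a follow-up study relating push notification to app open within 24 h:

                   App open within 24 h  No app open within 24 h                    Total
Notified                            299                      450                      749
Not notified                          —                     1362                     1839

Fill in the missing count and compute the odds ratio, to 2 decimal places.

The missing cell is in the unexposed row: 1839 − 1362 = 477.
So a = 299, b = 450, c = 477, d = 1362.
OR = (a·d)/(b·c) = (299 × 1362) / (450 × 477) = 407238 / 214650 = 1.89722

1.90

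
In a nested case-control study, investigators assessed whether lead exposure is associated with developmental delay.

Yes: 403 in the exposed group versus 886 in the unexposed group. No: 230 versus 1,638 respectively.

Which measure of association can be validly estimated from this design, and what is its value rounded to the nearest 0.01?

3.24

From the description: a = 403, b = 230, c = 886, d = 1638.
This is a nested case-control study: participants were sampled on outcome status, so risks in the source population cannot be estimated directly — relative risk is not valid here. The odds ratio is the appropriate measure.
OR = (a·d)/(b·c) = (403 × 1638) / (230 × 886) = 660114 / 203780 = 3.23935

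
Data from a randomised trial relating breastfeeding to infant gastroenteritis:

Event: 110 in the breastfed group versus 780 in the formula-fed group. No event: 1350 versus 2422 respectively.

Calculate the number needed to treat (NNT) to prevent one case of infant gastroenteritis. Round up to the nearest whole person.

6

Risk in treated group = 110/1460 = 0.07534; risk in control = 780/3202 = 0.24360.
Absolute risk reduction = 0.24360 − 0.07534 = 0.16826
NNT = 1 / ARR = 1 / 0.16826 = 5.943 → round up → 6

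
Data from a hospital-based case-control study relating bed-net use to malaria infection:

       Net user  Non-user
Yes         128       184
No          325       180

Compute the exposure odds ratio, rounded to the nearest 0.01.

0.39

Reading the table with exposure as columns: a = 128 (Net user, case), b = 325 (Net user, non-case), c = 184 (Non-user, case), d = 180.
OR = (a·d)/(b·c) = (128 × 180) / (325 × 184) = 23040 / 59800 = 0.38528
Exposure is associated with lower odds of malaria infection (OR = 0.39 < 1).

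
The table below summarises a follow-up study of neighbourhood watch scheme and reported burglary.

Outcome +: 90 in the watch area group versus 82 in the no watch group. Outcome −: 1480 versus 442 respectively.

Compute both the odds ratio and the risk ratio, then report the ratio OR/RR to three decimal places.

From the description: a = 90, b = 1480, c = 82, d = 442.
OR = (90·442)/(1480·82) = 39780/121360 = 0.32779
Risk in exposed = 90/1570 = 0.05732; risk in unexposed = 82/524 = 0.15649; RR = 0.36632
OR/RR = 0.32779 / 0.36632 = 0.89481
The outcome is not rare, so the OR lies further from 1 than the RR.

0.895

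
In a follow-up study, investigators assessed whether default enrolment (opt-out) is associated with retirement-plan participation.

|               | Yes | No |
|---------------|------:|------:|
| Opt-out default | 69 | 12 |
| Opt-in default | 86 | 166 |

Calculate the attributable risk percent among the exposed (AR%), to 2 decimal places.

59.94

Cells: a = 69, b = 12, c = 86, d = 166.
Risk in exposed = 69/81 = 0.85185; risk in unexposed = 86/252 = 0.34127.
RR = 0.85185/0.34127 = 2.49612
AR% = (RR − 1)/RR × 100 = (2.49612 − 1)/2.49612 × 100 = 59.9379%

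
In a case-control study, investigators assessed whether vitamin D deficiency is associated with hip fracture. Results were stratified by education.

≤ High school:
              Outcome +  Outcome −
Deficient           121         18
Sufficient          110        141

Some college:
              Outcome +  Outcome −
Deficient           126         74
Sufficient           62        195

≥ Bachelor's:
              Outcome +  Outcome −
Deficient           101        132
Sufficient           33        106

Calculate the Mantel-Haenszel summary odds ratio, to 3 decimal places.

4.708

OR_MH = Σ(aᵢdᵢ/nᵢ) / Σ(bᵢcᵢ/nᵢ), where nᵢ is the stratum total.
Stratum 1 (≤ High school): n = 390; a·d/n = 121·141/390 = 43.7462; b·c/n = 18·110/390 = 5.0769
Stratum 2 (Some college): n = 457; a·d/n = 126·195/457 = 53.7637; b·c/n = 74·62/457 = 10.0394
Stratum 3 (≥ Bachelor's): n = 372; a·d/n = 101·106/372 = 28.7796; b·c/n = 132·33/372 = 11.7097
OR_MH = (43.7462 + 53.7637 + 28.7796) / (5.0769 + 10.0394 + 11.7097) = 126.2894 / 26.8260 = 4.70773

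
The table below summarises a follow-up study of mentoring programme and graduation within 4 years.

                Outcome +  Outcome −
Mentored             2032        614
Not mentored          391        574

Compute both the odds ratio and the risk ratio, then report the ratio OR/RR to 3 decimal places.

Cells: a = 2032, b = 614, c = 391, d = 574.
OR = (2032·574)/(614·391) = 1166368/240074 = 4.85837
Risk in exposed = 2032/2646 = 0.76795; risk in unexposed = 391/965 = 0.40518; RR = 1.89533
OR/RR = 4.85837 / 1.89533 = 2.56334
The outcome is not rare, so the OR lies further from 1 than the RR.

2.563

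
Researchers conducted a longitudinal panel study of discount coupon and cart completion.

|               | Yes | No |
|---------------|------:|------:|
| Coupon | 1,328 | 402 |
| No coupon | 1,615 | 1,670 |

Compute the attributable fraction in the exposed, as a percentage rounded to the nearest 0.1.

36.0

Cells: a = 1328, b = 402, c = 1615, d = 1670.
Risk in exposed = 1328/1730 = 0.76763; risk in unexposed = 1615/3285 = 0.49163.
RR = 0.76763/0.49163 = 1.56140
AR% = (RR − 1)/RR × 100 = (1.56140 − 1)/1.56140 × 100 = 35.9550%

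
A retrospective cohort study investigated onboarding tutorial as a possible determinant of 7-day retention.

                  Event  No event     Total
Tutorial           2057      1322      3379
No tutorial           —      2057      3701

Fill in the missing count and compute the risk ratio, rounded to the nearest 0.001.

1.370

The missing cell is in the unexposed row: 3701 − 2057 = 1644.
So a = 2057, b = 1322, c = 1644, d = 2057.
RR = [a/(a+b)] / [c/(c+d)] = (2057/3379) / (1644/3701) = 0.60876/0.44420 = 1.37045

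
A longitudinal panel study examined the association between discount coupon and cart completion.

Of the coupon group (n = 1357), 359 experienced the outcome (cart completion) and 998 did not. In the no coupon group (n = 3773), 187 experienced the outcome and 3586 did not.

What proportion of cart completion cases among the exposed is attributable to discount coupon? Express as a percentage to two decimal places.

From the description: a = 359, b = 998, c = 187, d = 3586.
Risk in exposed = 359/1357 = 0.26455; risk in unexposed = 187/3773 = 0.04956.
RR = 0.26455/0.04956 = 5.33777
AR% = (RR − 1)/RR × 100 = (5.33777 − 1)/5.33777 × 100 = 81.2656%

81.27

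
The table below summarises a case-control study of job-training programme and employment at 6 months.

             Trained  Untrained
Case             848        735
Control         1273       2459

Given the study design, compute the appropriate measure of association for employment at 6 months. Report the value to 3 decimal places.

Reading the table with exposure as columns: a = 848 (Trained, case), b = 1273 (Trained, non-case), c = 735 (Untrained, case), d = 2459.
This is a case-control study: participants were sampled on outcome status, so risks in the source population cannot be estimated directly — relative risk is not valid here. The odds ratio is the appropriate measure.
OR = (a·d)/(b·c) = (848 × 2459) / (1273 × 735) = 2085232 / 935655 = 2.22863

2.229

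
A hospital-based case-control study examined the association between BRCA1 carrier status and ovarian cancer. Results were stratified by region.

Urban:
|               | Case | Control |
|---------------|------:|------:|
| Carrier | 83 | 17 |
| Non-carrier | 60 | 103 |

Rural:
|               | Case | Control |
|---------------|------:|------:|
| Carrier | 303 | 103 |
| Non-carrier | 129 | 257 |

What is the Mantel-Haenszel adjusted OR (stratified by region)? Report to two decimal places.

OR_MH = Σ(aᵢdᵢ/nᵢ) / Σ(bᵢcᵢ/nᵢ), where nᵢ is the stratum total.
Stratum 1 (Urban): n = 263; a·d/n = 83·103/263 = 32.5057; b·c/n = 17·60/263 = 3.8783
Stratum 2 (Rural): n = 792; a·d/n = 303·257/792 = 98.3220; b·c/n = 103·129/792 = 16.7765
OR_MH = (32.5057 + 98.3220) / (3.8783 + 16.7765) = 130.8277 / 20.6548 = 6.33400

6.33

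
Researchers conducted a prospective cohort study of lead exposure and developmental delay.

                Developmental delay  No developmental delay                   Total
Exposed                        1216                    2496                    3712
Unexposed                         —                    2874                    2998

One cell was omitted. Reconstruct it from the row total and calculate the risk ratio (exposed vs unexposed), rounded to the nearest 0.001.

7.920

The missing cell is in the unexposed row: 2998 − 2874 = 124.
So a = 1216, b = 2496, c = 124, d = 2874.
RR = [a/(a+b)] / [c/(c+d)] = (1216/3712) / (124/2998) = 0.32759/0.04136 = 7.92019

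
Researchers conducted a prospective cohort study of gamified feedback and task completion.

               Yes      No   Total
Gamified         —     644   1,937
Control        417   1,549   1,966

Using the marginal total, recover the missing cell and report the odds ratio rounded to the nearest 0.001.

The missing cell is in the exposed row: 1937 − 644 = 1293.
So a = 1293, b = 644, c = 417, d = 1549.
OR = (a·d)/(b·c) = (1293 × 1549) / (644 × 417) = 2002857 / 268548 = 7.45810

7.458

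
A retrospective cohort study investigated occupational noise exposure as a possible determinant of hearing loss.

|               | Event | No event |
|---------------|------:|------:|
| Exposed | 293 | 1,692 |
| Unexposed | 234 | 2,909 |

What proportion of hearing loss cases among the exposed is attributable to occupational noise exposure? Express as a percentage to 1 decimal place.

49.6

Cells: a = 293, b = 1692, c = 234, d = 2909.
Risk in exposed = 293/1985 = 0.14761; risk in unexposed = 234/3143 = 0.07445.
RR = 0.14761/0.07445 = 1.98260
AR% = (RR − 1)/RR × 100 = (1.98260 − 1)/1.98260 × 100 = 49.5612%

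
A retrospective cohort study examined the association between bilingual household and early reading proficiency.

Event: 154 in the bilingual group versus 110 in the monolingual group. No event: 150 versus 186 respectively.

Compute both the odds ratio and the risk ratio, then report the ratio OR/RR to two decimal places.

1.27

From the description: a = 154, b = 150, c = 110, d = 186.
OR = (154·186)/(150·110) = 28644/16500 = 1.73600
Risk in exposed = 154/304 = 0.50658; risk in unexposed = 110/296 = 0.37162; RR = 1.36316
OR/RR = 1.73600 / 1.36316 = 1.27351
The outcome is not rare, so the OR lies further from 1 than the RR.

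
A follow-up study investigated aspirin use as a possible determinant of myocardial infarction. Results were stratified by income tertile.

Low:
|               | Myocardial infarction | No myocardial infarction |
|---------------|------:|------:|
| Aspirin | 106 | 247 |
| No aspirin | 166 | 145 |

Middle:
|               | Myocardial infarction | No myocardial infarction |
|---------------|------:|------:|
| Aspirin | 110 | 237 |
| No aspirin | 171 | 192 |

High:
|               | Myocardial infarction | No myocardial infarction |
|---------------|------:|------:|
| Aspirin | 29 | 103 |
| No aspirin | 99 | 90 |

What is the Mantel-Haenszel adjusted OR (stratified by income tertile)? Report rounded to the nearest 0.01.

OR_MH = Σ(aᵢdᵢ/nᵢ) / Σ(bᵢcᵢ/nᵢ), where nᵢ is the stratum total.
Stratum 1 (Low): n = 664; a·d/n = 106·145/664 = 23.1476; b·c/n = 247·166/664 = 61.7500
Stratum 2 (Middle): n = 710; a·d/n = 110·192/710 = 29.7465; b·c/n = 237·171/710 = 57.0803
Stratum 3 (High): n = 321; a·d/n = 29·90/321 = 8.1308; b·c/n = 103·99/321 = 31.7664
OR_MH = (23.1476 + 29.7465 + 8.1308) / (61.7500 + 57.0803 + 31.7664) = 61.0249 / 150.5966 = 0.40522

0.41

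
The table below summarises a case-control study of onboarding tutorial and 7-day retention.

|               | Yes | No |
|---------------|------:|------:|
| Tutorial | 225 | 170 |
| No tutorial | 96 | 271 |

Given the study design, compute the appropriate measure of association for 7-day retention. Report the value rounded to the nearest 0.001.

Cells: a = 225, b = 170, c = 96, d = 271.
This is a case-control study: participants were sampled on outcome status, so risks in the source population cannot be estimated directly — relative risk is not valid here. The odds ratio is the appropriate measure.
OR = (a·d)/(b·c) = (225 × 271) / (170 × 96) = 60975 / 16320 = 3.73621

3.736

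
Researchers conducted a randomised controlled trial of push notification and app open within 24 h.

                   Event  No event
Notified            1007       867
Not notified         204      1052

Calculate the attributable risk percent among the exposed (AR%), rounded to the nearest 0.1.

69.8

Cells: a = 1007, b = 867, c = 204, d = 1052.
Risk in exposed = 1007/1874 = 0.53735; risk in unexposed = 204/1256 = 0.16242.
RR = 0.53735/0.16242 = 3.30841
AR% = (RR − 1)/RR × 100 = (3.30841 − 1)/3.30841 × 100 = 69.7740%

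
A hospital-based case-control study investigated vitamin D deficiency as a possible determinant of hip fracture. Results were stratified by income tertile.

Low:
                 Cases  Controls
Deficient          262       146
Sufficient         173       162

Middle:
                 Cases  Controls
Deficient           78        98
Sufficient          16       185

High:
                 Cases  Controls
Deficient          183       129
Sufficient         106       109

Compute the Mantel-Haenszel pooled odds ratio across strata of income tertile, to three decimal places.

2.079

OR_MH = Σ(aᵢdᵢ/nᵢ) / Σ(bᵢcᵢ/nᵢ), where nᵢ is the stratum total.
Stratum 1 (Low): n = 743; a·d/n = 262·162/743 = 57.1252; b·c/n = 146·173/743 = 33.9946
Stratum 2 (Middle): n = 377; a·d/n = 78·185/377 = 38.2759; b·c/n = 98·16/377 = 4.1592
Stratum 3 (High): n = 527; a·d/n = 183·109/527 = 37.8501; b·c/n = 129·106/527 = 25.9469
OR_MH = (57.1252 + 38.2759 + 37.8501) / (33.9946 + 4.1592 + 25.9469) = 133.2511 / 64.1006 = 2.07878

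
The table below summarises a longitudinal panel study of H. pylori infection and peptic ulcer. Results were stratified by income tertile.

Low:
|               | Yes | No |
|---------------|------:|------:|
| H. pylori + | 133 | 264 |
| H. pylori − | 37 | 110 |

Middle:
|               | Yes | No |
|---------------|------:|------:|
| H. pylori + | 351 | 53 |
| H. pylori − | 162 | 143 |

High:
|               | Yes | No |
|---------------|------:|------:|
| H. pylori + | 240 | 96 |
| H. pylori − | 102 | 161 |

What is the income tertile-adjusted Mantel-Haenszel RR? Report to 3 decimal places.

RR_MH = Σ(aᵢ·n₀ᵢ/nᵢ) / Σ(cᵢ·n₁ᵢ/nᵢ), with n₁ᵢ = aᵢ+bᵢ (exposed), n₀ᵢ = cᵢ+dᵢ (unexposed), nᵢ = n₁ᵢ+n₀ᵢ.
Stratum 1 (Low): n₁ = 397, n₀ = 147, n = 544; a·n₀/n = 133·147/544 = 35.9393; c·n₁/n = 37·397/544 = 27.0018
Stratum 2 (Middle): n₁ = 404, n₀ = 305, n = 709; a·n₀/n = 351·305/709 = 150.9944; c·n₁/n = 162·404/709 = 92.3103
Stratum 3 (High): n₁ = 336, n₀ = 263, n = 599; a·n₀/n = 240·263/599 = 105.3756; c·n₁/n = 102·336/599 = 57.2154
RR_MH = (35.9393 + 150.9944 + 105.3756) / (27.0018 + 92.3103 + 57.2154) = 292.3093 / 176.5275 = 1.65589

1.656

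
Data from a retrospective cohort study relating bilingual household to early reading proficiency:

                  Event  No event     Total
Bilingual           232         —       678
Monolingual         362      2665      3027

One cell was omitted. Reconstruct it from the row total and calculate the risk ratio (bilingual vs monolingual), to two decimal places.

2.86

The missing cell is in the exposed row: 678 − 232 = 446.
So a = 232, b = 446, c = 362, d = 2665.
RR = [a/(a+b)] / [c/(c+d)] = (232/678) / (362/3027) = 0.34218/0.11959 = 2.86129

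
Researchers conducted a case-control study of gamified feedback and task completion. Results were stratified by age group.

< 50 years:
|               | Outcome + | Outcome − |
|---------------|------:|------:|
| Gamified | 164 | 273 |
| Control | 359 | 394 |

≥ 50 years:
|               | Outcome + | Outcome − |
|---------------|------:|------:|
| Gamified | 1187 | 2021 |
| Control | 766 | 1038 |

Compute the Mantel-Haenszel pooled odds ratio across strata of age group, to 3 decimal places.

OR_MH = Σ(aᵢdᵢ/nᵢ) / Σ(bᵢcᵢ/nᵢ), where nᵢ is the stratum total.
Stratum 1 (< 50 years): n = 1190; a·d/n = 164·394/1190 = 54.2992; b·c/n = 273·359/1190 = 82.3588
Stratum 2 (≥ 50 years): n = 5012; a·d/n = 1187·1038/5012 = 245.8312; b·c/n = 2021·766/5012 = 308.8759
OR_MH = (54.2992 + 245.8312) / (82.3588 + 308.8759) = 300.1304 / 391.2347 = 0.76714

0.767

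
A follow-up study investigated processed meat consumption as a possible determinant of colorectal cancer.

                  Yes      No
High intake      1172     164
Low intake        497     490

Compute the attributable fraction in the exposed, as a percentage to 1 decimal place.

Cells: a = 1172, b = 164, c = 497, d = 490.
Risk in exposed = 1172/1336 = 0.87725; risk in unexposed = 497/987 = 0.50355.
RR = 0.87725/0.50355 = 1.74214
AR% = (RR − 1)/RR × 100 = (1.74214 − 1)/1.74214 × 100 = 42.5992%

42.6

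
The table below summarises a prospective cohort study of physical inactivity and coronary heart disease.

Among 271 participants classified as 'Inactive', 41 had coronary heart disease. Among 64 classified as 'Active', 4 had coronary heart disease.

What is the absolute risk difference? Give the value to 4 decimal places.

From the description: a = 41, b = 230, c = 4, d = 60.
Risk in exposed = 41/271 = 0.151292; risk in unexposed = 4/64 = 0.062500.
Risk difference = 0.151292 − 0.062500 = 0.088792

0.0888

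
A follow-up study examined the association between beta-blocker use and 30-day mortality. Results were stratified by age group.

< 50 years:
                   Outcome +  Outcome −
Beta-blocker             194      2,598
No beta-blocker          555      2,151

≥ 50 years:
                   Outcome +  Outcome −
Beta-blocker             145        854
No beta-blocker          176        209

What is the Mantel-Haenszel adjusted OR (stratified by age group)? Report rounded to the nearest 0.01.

OR_MH = Σ(aᵢdᵢ/nᵢ) / Σ(bᵢcᵢ/nᵢ), where nᵢ is the stratum total.
Stratum 1 (< 50 years): n = 5498; a·d/n = 194·2151/5498 = 75.8992; b·c/n = 2598·555/5498 = 262.2572
Stratum 2 (≥ 50 years): n = 1384; a·d/n = 145·209/1384 = 21.8967; b·c/n = 854·176/1384 = 108.6012
OR_MH = (75.8992 + 21.8967) / (262.2572 + 108.6012) = 97.7959 / 370.8583 = 0.26370

0.26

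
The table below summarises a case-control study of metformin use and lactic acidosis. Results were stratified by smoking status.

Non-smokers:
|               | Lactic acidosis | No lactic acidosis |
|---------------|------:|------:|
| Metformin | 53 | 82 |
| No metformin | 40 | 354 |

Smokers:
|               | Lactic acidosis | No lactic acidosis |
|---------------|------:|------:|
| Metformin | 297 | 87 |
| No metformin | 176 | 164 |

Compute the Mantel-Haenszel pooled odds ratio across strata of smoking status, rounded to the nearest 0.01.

OR_MH = Σ(aᵢdᵢ/nᵢ) / Σ(bᵢcᵢ/nᵢ), where nᵢ is the stratum total.
Stratum 1 (Non-smokers): n = 529; a·d/n = 53·354/529 = 35.4669; b·c/n = 82·40/529 = 6.2004
Stratum 2 (Smokers): n = 724; a·d/n = 297·164/724 = 67.2762; b·c/n = 87·176/724 = 21.1492
OR_MH = (35.4669 + 67.2762) / (6.2004 + 21.1492) = 102.7432 / 27.3495 = 3.75667

3.76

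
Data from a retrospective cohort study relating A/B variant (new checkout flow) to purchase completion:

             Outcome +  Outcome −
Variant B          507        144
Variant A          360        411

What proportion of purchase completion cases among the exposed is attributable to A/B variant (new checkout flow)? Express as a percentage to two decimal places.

40.05

Cells: a = 507, b = 144, c = 360, d = 411.
Risk in exposed = 507/651 = 0.77880; risk in unexposed = 360/771 = 0.46693.
RR = 0.77880/0.46693 = 1.66793
AR% = (RR − 1)/RR × 100 = (1.66793 − 1)/1.66793 × 100 = 40.0456%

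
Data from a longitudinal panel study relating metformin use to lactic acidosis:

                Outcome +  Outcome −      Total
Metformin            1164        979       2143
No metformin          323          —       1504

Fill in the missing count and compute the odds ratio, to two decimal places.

4.35

The missing cell is in the unexposed row: 1504 − 323 = 1181.
So a = 1164, b = 979, c = 323, d = 1181.
OR = (a·d)/(b·c) = (1164 × 1181) / (979 × 323) = 1374684 / 316217 = 4.34728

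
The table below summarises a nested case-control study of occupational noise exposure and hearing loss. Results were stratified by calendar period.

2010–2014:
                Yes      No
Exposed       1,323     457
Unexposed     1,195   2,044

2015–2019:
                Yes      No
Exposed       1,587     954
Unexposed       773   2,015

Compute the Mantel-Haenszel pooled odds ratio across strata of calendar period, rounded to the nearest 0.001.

4.607

OR_MH = Σ(aᵢdᵢ/nᵢ) / Σ(bᵢcᵢ/nᵢ), where nᵢ is the stratum total.
Stratum 1 (2010–2014): n = 5019; a·d/n = 1323·2044/5019 = 538.7950; b·c/n = 457·1195/5019 = 108.8095
Stratum 2 (2015–2019): n = 5329; a·d/n = 1587·2015/5329 = 600.0760; b·c/n = 954·773/5329 = 138.3828
OR_MH = (538.7950 + 600.0760) / (108.8095 + 138.3828) = 1138.8710 / 247.1923 = 4.60723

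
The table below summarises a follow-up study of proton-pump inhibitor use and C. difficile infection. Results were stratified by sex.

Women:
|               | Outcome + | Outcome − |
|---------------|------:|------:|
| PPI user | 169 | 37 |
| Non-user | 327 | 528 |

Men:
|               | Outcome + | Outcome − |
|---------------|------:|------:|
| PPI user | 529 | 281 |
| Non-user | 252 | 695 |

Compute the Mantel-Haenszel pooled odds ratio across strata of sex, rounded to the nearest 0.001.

5.673

OR_MH = Σ(aᵢdᵢ/nᵢ) / Σ(bᵢcᵢ/nᵢ), where nᵢ is the stratum total.
Stratum 1 (Women): n = 1061; a·d/n = 169·528/1061 = 84.1018; b·c/n = 37·327/1061 = 11.4034
Stratum 2 (Men): n = 1757; a·d/n = 529·695/1757 = 209.2516; b·c/n = 281·252/1757 = 40.3028
OR_MH = (84.1018 + 209.2516) / (11.4034 + 40.3028) = 293.3534 / 51.7062 = 5.67347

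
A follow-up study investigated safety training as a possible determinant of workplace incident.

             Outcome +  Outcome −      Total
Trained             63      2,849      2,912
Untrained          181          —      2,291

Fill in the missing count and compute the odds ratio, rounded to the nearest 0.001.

The missing cell is in the unexposed row: 2291 − 181 = 2110.
So a = 63, b = 2849, c = 181, d = 2110.
OR = (a·d)/(b·c) = (63 × 2110) / (2849 × 181) = 132930 / 515669 = 0.25778

0.258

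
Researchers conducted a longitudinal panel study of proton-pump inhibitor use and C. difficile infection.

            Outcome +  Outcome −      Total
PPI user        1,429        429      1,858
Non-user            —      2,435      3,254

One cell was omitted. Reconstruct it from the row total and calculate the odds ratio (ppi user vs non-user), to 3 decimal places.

9.904

The missing cell is in the unexposed row: 3254 − 2435 = 819.
So a = 1429, b = 429, c = 819, d = 2435.
OR = (a·d)/(b·c) = (1429 × 2435) / (429 × 819) = 3479615 / 351351 = 9.90353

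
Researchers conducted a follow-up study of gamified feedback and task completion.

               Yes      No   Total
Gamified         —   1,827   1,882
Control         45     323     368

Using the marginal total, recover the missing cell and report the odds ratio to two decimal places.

The missing cell is in the exposed row: 1882 − 1827 = 55.
So a = 55, b = 1827, c = 45, d = 323.
OR = (a·d)/(b·c) = (55 × 323) / (1827 × 45) = 17765 / 82215 = 0.21608

0.22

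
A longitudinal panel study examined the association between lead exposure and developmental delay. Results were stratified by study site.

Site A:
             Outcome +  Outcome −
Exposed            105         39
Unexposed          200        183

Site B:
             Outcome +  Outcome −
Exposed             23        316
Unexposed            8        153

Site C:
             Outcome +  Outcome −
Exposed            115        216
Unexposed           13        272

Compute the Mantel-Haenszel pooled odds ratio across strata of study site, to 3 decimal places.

OR_MH = Σ(aᵢdᵢ/nᵢ) / Σ(bᵢcᵢ/nᵢ), where nᵢ is the stratum total.
Stratum 1 (Site A): n = 527; a·d/n = 105·183/527 = 36.4611; b·c/n = 39·200/527 = 14.8008
Stratum 2 (Site B): n = 500; a·d/n = 23·153/500 = 7.0380; b·c/n = 316·8/500 = 5.0560
Stratum 3 (Site C): n = 616; a·d/n = 115·272/616 = 50.7792; b·c/n = 216·13/616 = 4.5584
OR_MH = (36.4611 + 7.0380 + 50.7792) / (14.8008 + 5.0560 + 4.5584) = 94.2783 / 24.4152 = 3.86146

3.861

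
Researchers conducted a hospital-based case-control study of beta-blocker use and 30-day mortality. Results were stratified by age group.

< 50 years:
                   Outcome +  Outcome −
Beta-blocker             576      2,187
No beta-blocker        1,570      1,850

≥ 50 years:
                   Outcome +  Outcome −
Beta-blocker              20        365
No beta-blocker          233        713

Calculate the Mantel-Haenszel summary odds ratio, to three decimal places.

0.296

OR_MH = Σ(aᵢdᵢ/nᵢ) / Σ(bᵢcᵢ/nᵢ), where nᵢ is the stratum total.
Stratum 1 (< 50 years): n = 6183; a·d/n = 576·1850/6183 = 172.3435; b·c/n = 2187·1570/6183 = 555.3275
Stratum 2 (≥ 50 years): n = 1331; a·d/n = 20·713/1331 = 10.7137; b·c/n = 365·233/1331 = 63.8956
OR_MH = (172.3435 + 10.7137) / (555.3275 + 63.8956) = 183.0573 / 619.2231 = 0.29562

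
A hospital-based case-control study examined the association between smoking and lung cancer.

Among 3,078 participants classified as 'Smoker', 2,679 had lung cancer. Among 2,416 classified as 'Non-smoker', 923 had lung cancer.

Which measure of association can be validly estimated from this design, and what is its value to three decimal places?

From the description: a = 2679, b = 399, c = 923, d = 1493.
This is a hospital-based case-control study: participants were sampled on outcome status, so risks in the source population cannot be estimated directly — relative risk is not valid here. The odds ratio is the appropriate measure.
OR = (a·d)/(b·c) = (2679 × 1493) / (399 × 923) = 3999747 / 368277 = 10.86070

10.861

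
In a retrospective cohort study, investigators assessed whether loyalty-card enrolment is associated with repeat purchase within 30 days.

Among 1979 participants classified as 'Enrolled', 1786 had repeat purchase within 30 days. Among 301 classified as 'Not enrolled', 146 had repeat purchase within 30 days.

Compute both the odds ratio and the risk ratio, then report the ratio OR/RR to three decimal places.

From the description: a = 1786, b = 193, c = 146, d = 155.
OR = (1786·155)/(193·146) = 276830/28178 = 9.82433
Risk in exposed = 1786/1979 = 0.90248; risk in unexposed = 146/301 = 0.48505; RR = 1.86058
OR/RR = 9.82433 / 1.86058 = 5.28024
The outcome is not rare, so the OR lies further from 1 than the RR.

5.280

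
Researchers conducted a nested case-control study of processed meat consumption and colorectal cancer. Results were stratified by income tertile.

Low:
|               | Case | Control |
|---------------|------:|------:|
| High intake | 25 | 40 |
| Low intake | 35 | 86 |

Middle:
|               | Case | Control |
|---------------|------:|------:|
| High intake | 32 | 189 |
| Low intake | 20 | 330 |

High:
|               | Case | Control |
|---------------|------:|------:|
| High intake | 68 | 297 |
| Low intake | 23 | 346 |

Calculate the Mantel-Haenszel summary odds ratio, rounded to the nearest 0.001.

2.648

OR_MH = Σ(aᵢdᵢ/nᵢ) / Σ(bᵢcᵢ/nᵢ), where nᵢ is the stratum total.
Stratum 1 (Low): n = 186; a·d/n = 25·86/186 = 11.5591; b·c/n = 40·35/186 = 7.5269
Stratum 2 (Middle): n = 571; a·d/n = 32·330/571 = 18.4939; b·c/n = 189·20/571 = 6.6200
Stratum 3 (High): n = 734; a·d/n = 68·346/734 = 32.0545; b·c/n = 297·23/734 = 9.3065
OR_MH = (11.5591 + 18.4939 + 32.0545) / (7.5269 + 6.6200 + 9.3065) = 62.1075 / 23.4534 = 2.64813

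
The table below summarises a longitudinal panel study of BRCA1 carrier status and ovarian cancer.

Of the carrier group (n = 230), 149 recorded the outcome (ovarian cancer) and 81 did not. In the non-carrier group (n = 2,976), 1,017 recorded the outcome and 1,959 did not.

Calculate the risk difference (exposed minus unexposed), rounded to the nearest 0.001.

0.306

From the description: a = 149, b = 81, c = 1017, d = 1959.
Risk in exposed = 149/230 = 0.647826; risk in unexposed = 1017/2976 = 0.341734.
Risk difference = 0.647826 − 0.341734 = 0.306092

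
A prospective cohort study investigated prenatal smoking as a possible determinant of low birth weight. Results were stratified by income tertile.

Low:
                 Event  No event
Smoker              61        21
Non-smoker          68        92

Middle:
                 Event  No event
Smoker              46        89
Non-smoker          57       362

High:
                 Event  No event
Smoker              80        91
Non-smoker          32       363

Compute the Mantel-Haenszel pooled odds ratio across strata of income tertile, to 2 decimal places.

5.18

OR_MH = Σ(aᵢdᵢ/nᵢ) / Σ(bᵢcᵢ/nᵢ), where nᵢ is the stratum total.
Stratum 1 (Low): n = 242; a·d/n = 61·92/242 = 23.1901; b·c/n = 21·68/242 = 5.9008
Stratum 2 (Middle): n = 554; a·d/n = 46·362/554 = 30.0578; b·c/n = 89·57/554 = 9.1570
Stratum 3 (High): n = 566; a·d/n = 80·363/566 = 51.3074; b·c/n = 91·32/566 = 5.1449
OR_MH = (23.1901 + 30.0578 + 51.3074) / (5.9008 + 9.1570 + 5.1449) = 104.5553 / 20.2027 = 5.17530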